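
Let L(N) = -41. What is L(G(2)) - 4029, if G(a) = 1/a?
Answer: -4070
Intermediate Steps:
L(G(2)) - 4029 = -41 - 4029 = -4070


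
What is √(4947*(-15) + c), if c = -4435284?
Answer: I*√4509489 ≈ 2123.6*I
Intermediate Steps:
√(4947*(-15) + c) = √(4947*(-15) - 4435284) = √(-74205 - 4435284) = √(-4509489) = I*√4509489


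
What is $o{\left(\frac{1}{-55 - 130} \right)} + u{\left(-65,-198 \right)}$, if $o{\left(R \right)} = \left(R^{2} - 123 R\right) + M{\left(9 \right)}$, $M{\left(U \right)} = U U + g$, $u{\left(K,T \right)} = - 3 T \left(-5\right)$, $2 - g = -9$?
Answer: $- \frac{98476794}{34225} \approx -2877.3$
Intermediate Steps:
$g = 11$ ($g = 2 - -9 = 2 + 9 = 11$)
$u{\left(K,T \right)} = 15 T$
$M{\left(U \right)} = 11 + U^{2}$ ($M{\left(U \right)} = U U + 11 = U^{2} + 11 = 11 + U^{2}$)
$o{\left(R \right)} = 92 + R^{2} - 123 R$ ($o{\left(R \right)} = \left(R^{2} - 123 R\right) + \left(11 + 9^{2}\right) = \left(R^{2} - 123 R\right) + \left(11 + 81\right) = \left(R^{2} - 123 R\right) + 92 = 92 + R^{2} - 123 R$)
$o{\left(\frac{1}{-55 - 130} \right)} + u{\left(-65,-198 \right)} = \left(92 + \left(\frac{1}{-55 - 130}\right)^{2} - \frac{123}{-55 - 130}\right) + 15 \left(-198\right) = \left(92 + \left(\frac{1}{-185}\right)^{2} - \frac{123}{-185}\right) - 2970 = \left(92 + \left(- \frac{1}{185}\right)^{2} - - \frac{123}{185}\right) - 2970 = \left(92 + \frac{1}{34225} + \frac{123}{185}\right) - 2970 = \frac{3171456}{34225} - 2970 = - \frac{98476794}{34225}$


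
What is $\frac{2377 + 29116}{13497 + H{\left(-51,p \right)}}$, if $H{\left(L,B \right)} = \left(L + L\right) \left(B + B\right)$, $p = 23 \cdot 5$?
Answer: $- \frac{31493}{9963} \approx -3.161$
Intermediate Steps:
$p = 115$
$H{\left(L,B \right)} = 4 B L$ ($H{\left(L,B \right)} = 2 L 2 B = 4 B L$)
$\frac{2377 + 29116}{13497 + H{\left(-51,p \right)}} = \frac{2377 + 29116}{13497 + 4 \cdot 115 \left(-51\right)} = \frac{31493}{13497 - 23460} = \frac{31493}{-9963} = 31493 \left(- \frac{1}{9963}\right) = - \frac{31493}{9963}$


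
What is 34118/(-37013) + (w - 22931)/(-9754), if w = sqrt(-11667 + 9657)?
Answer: 515958131/361024802 - I*sqrt(2010)/9754 ≈ 1.4291 - 0.0045964*I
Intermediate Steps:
w = I*sqrt(2010) (w = sqrt(-2010) = I*sqrt(2010) ≈ 44.833*I)
34118/(-37013) + (w - 22931)/(-9754) = 34118/(-37013) + (I*sqrt(2010) - 22931)/(-9754) = 34118*(-1/37013) + (-22931 + I*sqrt(2010))*(-1/9754) = -34118/37013 + (22931/9754 - I*sqrt(2010)/9754) = 515958131/361024802 - I*sqrt(2010)/9754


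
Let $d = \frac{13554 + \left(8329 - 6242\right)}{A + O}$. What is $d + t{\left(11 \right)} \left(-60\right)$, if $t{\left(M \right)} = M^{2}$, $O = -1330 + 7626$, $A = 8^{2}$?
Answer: $- \frac{46157959}{6360} \approx -7257.5$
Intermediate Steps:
$A = 64$
$O = 6296$
$d = \frac{15641}{6360}$ ($d = \frac{13554 + \left(8329 - 6242\right)}{64 + 6296} = \frac{13554 + 2087}{6360} = 15641 \cdot \frac{1}{6360} = \frac{15641}{6360} \approx 2.4593$)
$d + t{\left(11 \right)} \left(-60\right) = \frac{15641}{6360} + 11^{2} \left(-60\right) = \frac{15641}{6360} + 121 \left(-60\right) = \frac{15641}{6360} - 7260 = - \frac{46157959}{6360}$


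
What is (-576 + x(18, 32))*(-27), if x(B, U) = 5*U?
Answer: 11232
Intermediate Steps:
(-576 + x(18, 32))*(-27) = (-576 + 5*32)*(-27) = (-576 + 160)*(-27) = -416*(-27) = 11232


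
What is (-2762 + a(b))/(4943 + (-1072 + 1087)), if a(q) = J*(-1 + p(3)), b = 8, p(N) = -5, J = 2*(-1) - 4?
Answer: -1363/2479 ≈ -0.54982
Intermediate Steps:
J = -6 (J = -2 - 4 = -6)
a(q) = 36 (a(q) = -6*(-1 - 5) = -6*(-6) = 36)
(-2762 + a(b))/(4943 + (-1072 + 1087)) = (-2762 + 36)/(4943 + (-1072 + 1087)) = -2726/(4943 + 15) = -2726/4958 = -2726*1/4958 = -1363/2479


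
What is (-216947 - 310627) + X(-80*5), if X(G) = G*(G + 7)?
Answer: -370374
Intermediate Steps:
X(G) = G*(7 + G)
(-216947 - 310627) + X(-80*5) = (-216947 - 310627) + (-80*5)*(7 - 80*5) = -527574 - 400*(7 - 400) = -527574 - 400*(-393) = -527574 + 157200 = -370374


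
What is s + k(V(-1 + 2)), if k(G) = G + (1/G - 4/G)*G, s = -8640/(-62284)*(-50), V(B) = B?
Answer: -139142/15571 ≈ -8.9360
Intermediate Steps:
s = -108000/15571 (s = -8640*(-1/62284)*(-50) = (2160/15571)*(-50) = -108000/15571 ≈ -6.9360)
k(G) = -3 + G (k(G) = G + (1/G - 4/G)*G = G + (-3/G)*G = G - 3 = -3 + G)
s + k(V(-1 + 2)) = -108000/15571 + (-3 + (-1 + 2)) = -108000/15571 + (-3 + 1) = -108000/15571 - 2 = -139142/15571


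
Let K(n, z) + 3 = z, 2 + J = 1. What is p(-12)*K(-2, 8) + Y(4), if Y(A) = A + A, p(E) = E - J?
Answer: -47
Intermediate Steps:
J = -1 (J = -2 + 1 = -1)
K(n, z) = -3 + z
p(E) = 1 + E (p(E) = E - 1*(-1) = E + 1 = 1 + E)
Y(A) = 2*A
p(-12)*K(-2, 8) + Y(4) = (1 - 12)*(-3 + 8) + 2*4 = -11*5 + 8 = -55 + 8 = -47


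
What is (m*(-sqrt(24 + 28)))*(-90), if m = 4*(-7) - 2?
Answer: -5400*sqrt(13) ≈ -19470.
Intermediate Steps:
m = -30 (m = -28 - 2 = -30)
(m*(-sqrt(24 + 28)))*(-90) = -(-30)*sqrt(24 + 28)*(-90) = -(-30)*sqrt(52)*(-90) = -(-30)*2*sqrt(13)*(-90) = -(-60)*sqrt(13)*(-90) = (60*sqrt(13))*(-90) = -5400*sqrt(13)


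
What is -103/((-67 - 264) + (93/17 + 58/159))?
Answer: 278409/878920 ≈ 0.31676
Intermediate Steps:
-103/((-67 - 264) + (93/17 + 58/159)) = -103/(-331 + (93*(1/17) + 58*(1/159))) = -103/(-331 + (93/17 + 58/159)) = -103/(-331 + 15773/2703) = -103/(-878920/2703) = -103*(-2703/878920) = 278409/878920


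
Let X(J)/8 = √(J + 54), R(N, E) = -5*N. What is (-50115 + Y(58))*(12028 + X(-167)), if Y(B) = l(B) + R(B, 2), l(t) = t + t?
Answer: -604876092 - 402312*I*√113 ≈ -6.0488e+8 - 4.2766e+6*I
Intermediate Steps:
l(t) = 2*t
Y(B) = -3*B (Y(B) = 2*B - 5*B = -3*B)
X(J) = 8*√(54 + J) (X(J) = 8*√(J + 54) = 8*√(54 + J))
(-50115 + Y(58))*(12028 + X(-167)) = (-50115 - 3*58)*(12028 + 8*√(54 - 167)) = (-50115 - 174)*(12028 + 8*√(-113)) = -50289*(12028 + 8*(I*√113)) = -50289*(12028 + 8*I*√113) = -604876092 - 402312*I*√113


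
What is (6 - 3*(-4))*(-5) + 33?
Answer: -57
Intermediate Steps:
(6 - 3*(-4))*(-5) + 33 = (6 + 12)*(-5) + 33 = 18*(-5) + 33 = -90 + 33 = -57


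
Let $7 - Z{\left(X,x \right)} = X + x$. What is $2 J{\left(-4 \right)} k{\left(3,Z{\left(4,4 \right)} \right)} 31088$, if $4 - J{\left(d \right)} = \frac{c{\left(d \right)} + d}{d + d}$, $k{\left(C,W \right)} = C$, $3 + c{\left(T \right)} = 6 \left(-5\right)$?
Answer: $-116580$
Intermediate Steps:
$Z{\left(X,x \right)} = 7 - X - x$ ($Z{\left(X,x \right)} = 7 - \left(X + x\right) = 7 - X - x$)
$c{\left(T \right)} = -33$ ($c{\left(T \right)} = -3 + 6 \left(-5\right) = -3 - 30 = -33$)
$J{\left(d \right)} = 4 - \frac{-33 + d}{2 d}$ ($J{\left(d \right)} = 4 - \frac{-33 + d}{d + d} = 4 - \frac{-33 + d}{2 d}$)
$2 J{\left(-4 \right)} k{\left(3,Z{\left(4,4 \right)} \right)} 31088 = 2 \frac{33 + 7 \left(-4\right)}{2 \left(-4\right)} 3 \cdot 31088 = 2 \cdot \frac{1}{2} \left(- \frac{1}{4}\right) \left(33 - 28\right) 3 \cdot 31088 = 2 \cdot \frac{1}{2} \left(- \frac{1}{4}\right) 5 \cdot 3 \cdot 31088 = 2 \left(- \frac{5}{8}\right) 3 \cdot 31088 = \left(- \frac{5}{4}\right) 3 \cdot 31088 = \left(- \frac{15}{4}\right) 31088 = -116580$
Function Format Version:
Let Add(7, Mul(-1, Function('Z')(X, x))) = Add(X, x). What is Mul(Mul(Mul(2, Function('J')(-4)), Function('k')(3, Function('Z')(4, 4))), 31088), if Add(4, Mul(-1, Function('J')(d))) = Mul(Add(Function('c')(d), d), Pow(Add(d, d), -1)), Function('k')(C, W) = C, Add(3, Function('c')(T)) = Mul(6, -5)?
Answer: -116580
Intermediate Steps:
Function('Z')(X, x) = Add(7, Mul(-1, X), Mul(-1, x)) (Function('Z')(X, x) = Add(7, Mul(-1, Add(X, x))) = Add(7, Add(Mul(-1, X), Mul(-1, x))) = Add(7, Mul(-1, X), Mul(-1, x)))
Function('c')(T) = -33 (Function('c')(T) = Add(-3, Mul(6, -5)) = Add(-3, -30) = -33)
Function('J')(d) = Add(4, Mul(Rational(-1, 2), Pow(d, -1), Add(-33, d))) (Function('J')(d) = Add(4, Mul(-1, Mul(Add(-33, d), Pow(Add(d, d), -1)))) = Add(4, Mul(-1, Mul(Add(-33, d), Pow(Mul(2, d), -1)))) = Add(4, Mul(-1, Mul(Add(-33, d), Mul(Rational(1, 2), Pow(d, -1))))) = Add(4, Mul(-1, Mul(Rational(1, 2), Pow(d, -1), Add(-33, d)))) = Add(4, Mul(Rational(-1, 2), Pow(d, -1), Add(-33, d))))
Mul(Mul(Mul(2, Function('J')(-4)), Function('k')(3, Function('Z')(4, 4))), 31088) = Mul(Mul(Mul(2, Mul(Rational(1, 2), Pow(-4, -1), Add(33, Mul(7, -4)))), 3), 31088) = Mul(Mul(Mul(2, Mul(Rational(1, 2), Rational(-1, 4), Add(33, -28))), 3), 31088) = Mul(Mul(Mul(2, Mul(Rational(1, 2), Rational(-1, 4), 5)), 3), 31088) = Mul(Mul(Mul(2, Rational(-5, 8)), 3), 31088) = Mul(Mul(Rational(-5, 4), 3), 31088) = Mul(Rational(-15, 4), 31088) = -116580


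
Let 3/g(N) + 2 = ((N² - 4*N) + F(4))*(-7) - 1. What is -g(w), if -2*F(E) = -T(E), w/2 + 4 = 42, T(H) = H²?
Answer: 3/38363 ≈ 7.8200e-5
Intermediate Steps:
w = 76 (w = -8 + 2*42 = -8 + 84 = 76)
F(E) = E²/2 (F(E) = -(-1)*E²/2 = E²/2)
g(N) = 3/(-59 - 7*N² + 28*N) (g(N) = 3/(-2 + (((N² - 4*N) + (½)*4²)*(-7) - 1)) = 3/(-2 + (((N² - 4*N) + (½)*16)*(-7) - 1)) = 3/(-2 + (((N² - 4*N) + 8)*(-7) - 1)) = 3/(-2 + ((8 + N² - 4*N)*(-7) - 1)) = 3/(-2 + ((-56 - 7*N² + 28*N) - 1)) = 3/(-2 + (-57 - 7*N² + 28*N)) = 3/(-59 - 7*N² + 28*N))
-g(w) = -(-3)/(59 - 28*76 + 7*76²) = -(-3)/(59 - 2128 + 7*5776) = -(-3)/(59 - 2128 + 40432) = -(-3)/38363 = -1*(-3/38363) = 3/38363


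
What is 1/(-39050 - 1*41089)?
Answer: -1/80139 ≈ -1.2478e-5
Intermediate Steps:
1/(-39050 - 1*41089) = 1/(-39050 - 41089) = 1/(-80139) = -1/80139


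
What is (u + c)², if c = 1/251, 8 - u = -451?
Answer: 13273344100/63001 ≈ 2.1068e+5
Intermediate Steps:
u = 459 (u = 8 - 1*(-451) = 8 + 451 = 459)
c = 1/251 ≈ 0.0039841
(u + c)² = (459 + 1/251)² = (115210/251)² = 13273344100/63001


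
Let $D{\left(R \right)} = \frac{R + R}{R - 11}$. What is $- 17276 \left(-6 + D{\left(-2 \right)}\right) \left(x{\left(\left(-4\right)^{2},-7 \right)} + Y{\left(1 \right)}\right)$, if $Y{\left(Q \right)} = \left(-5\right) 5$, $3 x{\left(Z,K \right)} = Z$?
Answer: $- \frac{75427016}{39} \approx -1.934 \cdot 10^{6}$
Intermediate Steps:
$x{\left(Z,K \right)} = \frac{Z}{3}$
$D{\left(R \right)} = \frac{2 R}{-11 + R}$
$Y{\left(Q \right)} = -25$
$- 17276 \left(-6 + D{\left(-2 \right)}\right) \left(x{\left(\left(-4\right)^{2},-7 \right)} + Y{\left(1 \right)}\right) = - 17276 \left(-6 + 2 \left(-2\right) \frac{1}{-11 - 2}\right) \left(\frac{\left(-4\right)^{2}}{3} - 25\right) = - 17276 \left(-6 + 2 \left(-2\right) \frac{1}{-13}\right) \left(\frac{1}{3} \cdot 16 - 25\right) = - 17276 \left(-6 + 2 \left(-2\right) \left(- \frac{1}{13}\right)\right) \left(\frac{16}{3} - 25\right) = - 17276 \left(-6 + \frac{4}{13}\right) \left(- \frac{59}{3}\right) = - 17276 \left(\left(- \frac{74}{13}\right) \left(- \frac{59}{3}\right)\right) = \left(-17276\right) \frac{4366}{39} = - \frac{75427016}{39}$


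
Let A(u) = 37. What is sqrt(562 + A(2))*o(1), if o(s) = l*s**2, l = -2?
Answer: -2*sqrt(599) ≈ -48.949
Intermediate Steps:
o(s) = -2*s**2
sqrt(562 + A(2))*o(1) = sqrt(562 + 37)*(-2*1**2) = sqrt(599)*(-2*1) = sqrt(599)*(-2) = -2*sqrt(599)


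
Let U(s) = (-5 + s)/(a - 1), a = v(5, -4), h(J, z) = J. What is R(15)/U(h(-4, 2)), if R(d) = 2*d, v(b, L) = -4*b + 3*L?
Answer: 110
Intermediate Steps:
a = -32 (a = -4*5 + 3*(-4) = -20 - 12 = -32)
U(s) = 5/33 - s/33 (U(s) = (-5 + s)/(-32 - 1) = (-5 + s)/(-33) = (-5 + s)*(-1/33) = 5/33 - s/33)
R(15)/U(h(-4, 2)) = (2*15)/(5/33 - 1/33*(-4)) = 30/(5/33 + 4/33) = 30/(3/11) = 30*(11/3) = 110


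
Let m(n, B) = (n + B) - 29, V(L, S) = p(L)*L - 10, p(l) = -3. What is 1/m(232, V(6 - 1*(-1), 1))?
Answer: 1/172 ≈ 0.0058140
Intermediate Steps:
V(L, S) = -10 - 3*L (V(L, S) = -3*L - 10 = -10 - 3*L)
m(n, B) = -29 + B + n (m(n, B) = (B + n) - 29 = -29 + B + n)
1/m(232, V(6 - 1*(-1), 1)) = 1/(-29 + (-10 - 3*(6 - 1*(-1))) + 232) = 1/(-29 + (-10 - 3*(6 + 1)) + 232) = 1/(-29 + (-10 - 3*7) + 232) = 1/(-29 + (-10 - 21) + 232) = 1/(-29 - 31 + 232) = 1/172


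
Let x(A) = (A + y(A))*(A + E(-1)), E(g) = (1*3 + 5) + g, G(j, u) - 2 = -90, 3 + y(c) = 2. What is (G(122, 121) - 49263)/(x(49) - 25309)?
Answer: 49351/22621 ≈ 2.1816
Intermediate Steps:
y(c) = -1 (y(c) = -3 + 2 = -1)
G(j, u) = -88 (G(j, u) = 2 - 90 = -88)
E(g) = 8 + g (E(g) = (3 + 5) + g = 8 + g)
x(A) = (-1 + A)*(7 + A) (x(A) = (A - 1)*(A + (8 - 1)) = (-1 + A)*(A + 7) = (-1 + A)*(7 + A))
(G(122, 121) - 49263)/(x(49) - 25309) = (-88 - 49263)/((-7 + 49² + 6*49) - 25309) = -49351/((-7 + 2401 + 294) - 25309) = -49351/(2688 - 25309) = -49351/(-22621) = -49351*(-1/22621) = 49351/22621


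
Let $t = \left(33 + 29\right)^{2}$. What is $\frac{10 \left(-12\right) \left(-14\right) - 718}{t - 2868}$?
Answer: $\frac{481}{488} \approx 0.98566$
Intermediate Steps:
$t = 3844$ ($t = 62^{2} = 3844$)
$\frac{10 \left(-12\right) \left(-14\right) - 718}{t - 2868} = \frac{10 \left(-12\right) \left(-14\right) - 718}{3844 - 2868} = \frac{\left(-120\right) \left(-14\right) - 718}{976} = \left(1680 - 718\right) \frac{1}{976} = 962 \cdot \frac{1}{976} = \frac{481}{488}$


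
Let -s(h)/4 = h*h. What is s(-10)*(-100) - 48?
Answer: 39952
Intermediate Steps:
s(h) = -4*h² (s(h) = -4*h*h = -4*h²)
s(-10)*(-100) - 48 = -4*(-10)²*(-100) - 48 = -4*100*(-100) - 48 = -400*(-100) - 48 = 40000 - 48 = 39952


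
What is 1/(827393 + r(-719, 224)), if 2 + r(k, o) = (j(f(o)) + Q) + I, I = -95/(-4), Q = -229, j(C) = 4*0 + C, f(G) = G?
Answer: 4/3309639 ≈ 1.2086e-6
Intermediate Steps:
j(C) = C (j(C) = 0 + C = C)
I = 95/4 (I = -95*(-¼) = 95/4 ≈ 23.750)
r(k, o) = -829/4 + o (r(k, o) = -2 + ((o - 229) + 95/4) = -2 + ((-229 + o) + 95/4) = -2 + (-821/4 + o) = -829/4 + o)
1/(827393 + r(-719, 224)) = 1/(827393 + (-829/4 + 224)) = 1/(827393 + 67/4) = 1/(3309639/4) = 4/3309639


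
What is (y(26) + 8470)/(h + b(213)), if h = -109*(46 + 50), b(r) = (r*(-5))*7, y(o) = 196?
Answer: -8666/17919 ≈ -0.48362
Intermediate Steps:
b(r) = -35*r (b(r) = -5*r*7 = -35*r)
h = -10464 (h = -109*96 = -10464)
(y(26) + 8470)/(h + b(213)) = (196 + 8470)/(-10464 - 35*213) = 8666/(-10464 - 7455) = 8666/(-17919) = 8666*(-1/17919) = -8666/17919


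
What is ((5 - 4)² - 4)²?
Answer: 9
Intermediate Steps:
((5 - 4)² - 4)² = (1² - 4)² = (1 - 4)² = (-3)² = 9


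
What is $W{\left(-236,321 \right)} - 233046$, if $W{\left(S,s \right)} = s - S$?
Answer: $-232489$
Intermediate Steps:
$W{\left(-236,321 \right)} - 233046 = \left(321 - -236\right) - 233046 = \left(321 + 236\right) - 233046 = 557 - 233046 = -232489$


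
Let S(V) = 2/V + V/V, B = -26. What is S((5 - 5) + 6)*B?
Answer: -104/3 ≈ -34.667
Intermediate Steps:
S(V) = 1 + 2/V (S(V) = 2/V + 1 = 1 + 2/V)
S((5 - 5) + 6)*B = ((2 + ((5 - 5) + 6))/((5 - 5) + 6))*(-26) = ((2 + (0 + 6))/(0 + 6))*(-26) = ((2 + 6)/6)*(-26) = ((⅙)*8)*(-26) = (4/3)*(-26) = -104/3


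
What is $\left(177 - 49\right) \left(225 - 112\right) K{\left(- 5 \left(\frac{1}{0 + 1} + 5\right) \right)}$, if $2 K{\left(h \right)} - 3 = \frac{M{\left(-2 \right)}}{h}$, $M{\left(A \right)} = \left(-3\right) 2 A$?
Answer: $\frac{94016}{5} \approx 18803.0$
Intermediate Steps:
$M{\left(A \right)} = - 6 A$
$K{\left(h \right)} = \frac{3}{2} + \frac{6}{h}$ ($K{\left(h \right)} = \frac{3}{2} + \frac{\left(-6\right) \left(-2\right) \frac{1}{h}}{2} = \frac{3}{2} + \frac{12 \frac{1}{h}}{2} = \frac{3}{2} + \frac{6}{h}$)
$\left(177 - 49\right) \left(225 - 112\right) K{\left(- 5 \left(\frac{1}{0 + 1} + 5\right) \right)} = \left(177 - 49\right) \left(225 - 112\right) \left(\frac{3}{2} + \frac{6}{\left(-5\right) \left(\frac{1}{0 + 1} + 5\right)}\right) = 128 \cdot 113 \left(\frac{3}{2} + \frac{6}{\left(-5\right) \left(1^{-1} + 5\right)}\right) = 14464 \left(\frac{3}{2} + \frac{6}{\left(-5\right) \left(1 + 5\right)}\right) = 14464 \left(\frac{3}{2} + \frac{6}{\left(-5\right) 6}\right) = 14464 \left(\frac{3}{2} + \frac{6}{-30}\right) = 14464 \left(\frac{3}{2} + 6 \left(- \frac{1}{30}\right)\right) = 14464 \left(\frac{3}{2} - \frac{1}{5}\right) = 14464 \cdot \frac{13}{10} = \frac{94016}{5}$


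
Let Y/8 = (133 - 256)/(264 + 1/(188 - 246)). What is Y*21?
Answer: -1198512/15311 ≈ -78.278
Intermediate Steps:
Y = -57072/15311 (Y = 8*((133 - 256)/(264 + 1/(188 - 246))) = 8*(-123/(264 + 1/(-58))) = 8*(-123/(264 - 1/58)) = 8*(-123/15311/58) = 8*(-123*58/15311) = 8*(-7134/15311) = -57072/15311 ≈ -3.7275)
Y*21 = -57072/15311*21 = -1198512/15311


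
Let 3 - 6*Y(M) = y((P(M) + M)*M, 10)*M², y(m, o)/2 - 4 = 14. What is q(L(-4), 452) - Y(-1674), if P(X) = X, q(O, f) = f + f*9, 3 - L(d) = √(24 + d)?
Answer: 33636351/2 ≈ 1.6818e+7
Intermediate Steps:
L(d) = 3 - √(24 + d)
q(O, f) = 10*f (q(O, f) = f + 9*f = 10*f)
y(m, o) = 36 (y(m, o) = 8 + 2*14 = 8 + 28 = 36)
Y(M) = ½ - 6*M²
q(L(-4), 452) - Y(-1674) = 10*452 - (½ - 6*(-1674)²) = 4520 - (½ - 6*2802276) = 4520 - (½ - 16813656) = 4520 - 1*(-33627311/2) = 4520 + 33627311/2 = 33636351/2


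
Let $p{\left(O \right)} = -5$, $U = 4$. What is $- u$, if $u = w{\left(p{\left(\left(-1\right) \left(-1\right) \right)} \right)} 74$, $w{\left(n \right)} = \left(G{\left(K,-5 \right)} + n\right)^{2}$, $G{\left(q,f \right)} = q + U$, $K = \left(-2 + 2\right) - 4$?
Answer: $-1850$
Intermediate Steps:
$K = -4$ ($K = 0 - 4 = -4$)
$G{\left(q,f \right)} = 4 + q$ ($G{\left(q,f \right)} = q + 4 = 4 + q$)
$w{\left(n \right)} = n^{2}$ ($w{\left(n \right)} = \left(\left(4 - 4\right) + n\right)^{2} = \left(0 + n\right)^{2} = n^{2}$)
$u = 1850$ ($u = \left(-5\right)^{2} \cdot 74 = 25 \cdot 74 = 1850$)
$- u = \left(-1\right) 1850 = -1850$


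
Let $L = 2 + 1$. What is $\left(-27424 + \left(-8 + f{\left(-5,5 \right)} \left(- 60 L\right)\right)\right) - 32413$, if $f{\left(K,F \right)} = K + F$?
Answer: $-59845$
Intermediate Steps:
$f{\left(K,F \right)} = F + K$
$L = 3$
$\left(-27424 + \left(-8 + f{\left(-5,5 \right)} \left(- 60 L\right)\right)\right) - 32413 = \left(-27424 - \left(8 - \left(5 - 5\right) \left(\left(-60\right) 3\right)\right)\right) - 32413 = \left(-27424 + \left(-8 + 0 \left(-180\right)\right)\right) - 32413 = \left(-27424 + \left(-8 + 0\right)\right) - 32413 = \left(-27424 - 8\right) - 32413 = -27432 - 32413 = -59845$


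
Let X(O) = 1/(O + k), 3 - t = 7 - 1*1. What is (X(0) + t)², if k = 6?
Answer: 289/36 ≈ 8.0278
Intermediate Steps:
t = -3 (t = 3 - (7 - 1*1) = 3 - (7 - 1) = 3 - 1*6 = 3 - 6 = -3)
X(O) = 1/(6 + O) (X(O) = 1/(O + 6) = 1/(6 + O))
(X(0) + t)² = (1/(6 + 0) - 3)² = (1/6 - 3)² = (⅙ - 3)² = (-17/6)² = 289/36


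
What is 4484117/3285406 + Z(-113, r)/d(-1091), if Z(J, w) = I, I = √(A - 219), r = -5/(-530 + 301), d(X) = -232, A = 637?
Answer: 4484117/3285406 - √418/232 ≈ 1.2767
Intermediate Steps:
r = 5/229 (r = -5/(-229) = -5*(-1/229) = 5/229 ≈ 0.021834)
I = √418 (I = √(637 - 219) = √418 ≈ 20.445)
Z(J, w) = √418
4484117/3285406 + Z(-113, r)/d(-1091) = 4484117/3285406 + √418/(-232) = 4484117*(1/3285406) + √418*(-1/232) = 4484117/3285406 - √418/232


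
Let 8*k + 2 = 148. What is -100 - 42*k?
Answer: -1733/2 ≈ -866.50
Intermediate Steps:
k = 73/4 (k = -1/4 + (1/8)*148 = -1/4 + 37/2 = 73/4 ≈ 18.250)
-100 - 42*k = -100 - 42*73/4 = -100 - 1533/2 = -1733/2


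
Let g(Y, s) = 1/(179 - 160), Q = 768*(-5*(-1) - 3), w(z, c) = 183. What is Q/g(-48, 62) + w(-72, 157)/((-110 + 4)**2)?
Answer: 327911607/11236 ≈ 29184.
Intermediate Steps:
Q = 1536 (Q = 768*(5 - 3) = 768*2 = 1536)
g(Y, s) = 1/19
Q/g(-48, 62) + w(-72, 157)/((-110 + 4)**2) = 1536/(1/19) + 183/((-110 + 4)**2) = 1536*19 + 183/((-106)**2) = 29184 + 183/11236 = 327911607/11236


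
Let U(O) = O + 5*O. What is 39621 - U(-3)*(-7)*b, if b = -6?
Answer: 40377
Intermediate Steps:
U(O) = 6*O
39621 - U(-3)*(-7)*b = 39621 - (6*(-3))*(-7)*(-6) = 39621 - (-18*(-7))*(-6) = 39621 - 126*(-6) = 39621 - 1*(-756) = 39621 + 756 = 40377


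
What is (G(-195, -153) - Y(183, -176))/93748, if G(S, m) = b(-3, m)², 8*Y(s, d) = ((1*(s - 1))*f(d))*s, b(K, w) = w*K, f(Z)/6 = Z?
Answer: 4607073/93748 ≈ 49.143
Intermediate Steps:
f(Z) = 6*Z
b(K, w) = K*w
Y(s, d) = 3*d*s*(-1 + s)/4 (Y(s, d) = (((1*(s - 1))*(6*d))*s)/8 = (((1*(-1 + s))*(6*d))*s)/8 = (((-1 + s)*(6*d))*s)/8 = ((6*d*(-1 + s))*s)/8 = (6*d*s*(-1 + s))/8 = 3*d*s*(-1 + s)/4)
G(S, m) = 9*m² (G(S, m) = (-3*m)² = 9*m²)
(G(-195, -153) - Y(183, -176))/93748 = (9*(-153)² - 3*(-176)*183*(-1 + 183)/4)/93748 = (9*23409 - 3*(-176)*183*182/4)*(1/93748) = (210681 - 1*(-4396392))*(1/93748) = (210681 + 4396392)*(1/93748) = 4607073*(1/93748) = 4607073/93748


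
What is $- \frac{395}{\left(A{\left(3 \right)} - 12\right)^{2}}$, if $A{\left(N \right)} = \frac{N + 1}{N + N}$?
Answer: $- \frac{3555}{1156} \approx -3.0753$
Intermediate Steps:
$A{\left(N \right)} = \frac{1 + N}{2 N}$
$- \frac{395}{\left(A{\left(3 \right)} - 12\right)^{2}} = - \frac{395}{\left(\frac{1 + 3}{2 \cdot 3} - 12\right)^{2}} = - \frac{395}{\left(\frac{1}{2} \cdot \frac{1}{3} \cdot 4 - 12\right)^{2}} = - \frac{395}{\left(\frac{2}{3} - 12\right)^{2}} = - \frac{395}{\left(- \frac{34}{3}\right)^{2}} = - \frac{395}{\frac{1156}{9}} = \left(-395\right) \frac{9}{1156} = - \frac{3555}{1156}$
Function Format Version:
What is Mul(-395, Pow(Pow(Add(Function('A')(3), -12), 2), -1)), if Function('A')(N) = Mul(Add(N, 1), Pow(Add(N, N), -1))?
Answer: Rational(-3555, 1156) ≈ -3.0753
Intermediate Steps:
Function('A')(N) = Mul(Rational(1, 2), Pow(N, -1), Add(1, N)) (Function('A')(N) = Mul(Add(1, N), Pow(Mul(2, N), -1)) = Mul(Add(1, N), Mul(Rational(1, 2), Pow(N, -1))) = Mul(Rational(1, 2), Pow(N, -1), Add(1, N)))
Mul(-395, Pow(Pow(Add(Function('A')(3), -12), 2), -1)) = Mul(-395, Pow(Pow(Add(Mul(Rational(1, 2), Pow(3, -1), Add(1, 3)), -12), 2), -1)) = Mul(-395, Pow(Pow(Add(Mul(Rational(1, 2), Rational(1, 3), 4), -12), 2), -1)) = Mul(-395, Pow(Pow(Add(Rational(2, 3), -12), 2), -1)) = Mul(-395, Pow(Pow(Rational(-34, 3), 2), -1)) = Mul(-395, Pow(Rational(1156, 9), -1)) = Mul(-395, Rational(9, 1156)) = Rational(-3555, 1156)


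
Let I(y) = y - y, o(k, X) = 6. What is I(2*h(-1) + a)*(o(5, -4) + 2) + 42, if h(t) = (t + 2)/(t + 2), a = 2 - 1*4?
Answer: 42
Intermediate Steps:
a = -2 (a = 2 - 4 = -2)
h(t) = 1 (h(t) = (2 + t)/(2 + t) = 1)
I(y) = 0
I(2*h(-1) + a)*(o(5, -4) + 2) + 42 = 0*(6 + 2) + 42 = 0*8 + 42 = 0 + 42 = 42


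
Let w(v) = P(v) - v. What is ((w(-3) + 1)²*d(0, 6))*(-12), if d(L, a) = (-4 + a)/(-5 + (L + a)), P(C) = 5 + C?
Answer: -864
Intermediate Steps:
w(v) = 5 (w(v) = (5 + v) - v = 5)
d(L, a) = (-4 + a)/(-5 + L + a)
((w(-3) + 1)²*d(0, 6))*(-12) = ((5 + 1)²*((-4 + 6)/(-5 + 0 + 6)))*(-12) = (6²*(2/1))*(-12) = (36*(1*2))*(-12) = (36*2)*(-12) = 72*(-12) = -864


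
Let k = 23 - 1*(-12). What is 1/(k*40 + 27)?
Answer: 1/1427 ≈ 0.00070077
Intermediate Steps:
k = 35 (k = 23 + 12 = 35)
1/(k*40 + 27) = 1/(35*40 + 27) = 1/(1400 + 27) = 1/1427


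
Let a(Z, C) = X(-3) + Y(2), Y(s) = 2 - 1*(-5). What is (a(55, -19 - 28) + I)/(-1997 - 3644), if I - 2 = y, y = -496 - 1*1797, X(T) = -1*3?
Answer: 2287/5641 ≈ 0.40542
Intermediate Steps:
Y(s) = 7 (Y(s) = 2 + 5 = 7)
X(T) = -3
y = -2293 (y = -496 - 1797 = -2293)
I = -2291 (I = 2 - 2293 = -2291)
a(Z, C) = 4 (a(Z, C) = -3 + 7 = 4)
(a(55, -19 - 28) + I)/(-1997 - 3644) = (4 - 2291)/(-1997 - 3644) = -2287/(-5641) = -2287*(-1/5641) = 2287/5641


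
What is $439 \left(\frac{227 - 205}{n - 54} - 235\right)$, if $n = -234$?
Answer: $- \frac{14860589}{144} \approx -1.032 \cdot 10^{5}$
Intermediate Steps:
$439 \left(\frac{227 - 205}{n - 54} - 235\right) = 439 \left(\frac{227 - 205}{-234 - 54} - 235\right) = 439 \left(\frac{22}{-288} - 235\right) = 439 \left(22 \left(- \frac{1}{288}\right) - 235\right) = 439 \left(- \frac{11}{144} - 235\right) = 439 \left(- \frac{33851}{144}\right) = - \frac{14860589}{144}$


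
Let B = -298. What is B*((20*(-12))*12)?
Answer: 858240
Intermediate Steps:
B*((20*(-12))*12) = -298*20*(-12)*12 = -(-71520)*12 = -298*(-2880) = 858240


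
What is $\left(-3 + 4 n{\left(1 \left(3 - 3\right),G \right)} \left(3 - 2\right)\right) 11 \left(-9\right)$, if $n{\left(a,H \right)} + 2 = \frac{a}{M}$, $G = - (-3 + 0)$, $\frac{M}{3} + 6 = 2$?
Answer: $1089$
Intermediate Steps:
$M = -12$ ($M = -18 + 3 \cdot 2 = -18 + 6 = -12$)
$G = 3$ ($G = \left(-1\right) \left(-3\right) = 3$)
$n{\left(a,H \right)} = -2 - \frac{a}{12}$ ($n{\left(a,H \right)} = -2 + \frac{a}{-12} = -2 + a \left(- \frac{1}{12}\right) = -2 - \frac{a}{12}$)
$\left(-3 + 4 n{\left(1 \left(3 - 3\right),G \right)} \left(3 - 2\right)\right) 11 \left(-9\right) = \left(-3 + 4 \left(-2 - \frac{1 \left(3 - 3\right)}{12}\right) \left(3 - 2\right)\right) 11 \left(-9\right) = \left(-3 + 4 \left(-2 - \frac{1 \cdot 0}{12}\right) 1\right) 11 \left(-9\right) = \left(-3 + 4 \left(-2 - 0\right) 1\right) 11 \left(-9\right) = \left(-3 + 4 \left(-2 + 0\right) 1\right) 11 \left(-9\right) = \left(-3 + 4 \left(\left(-2\right) 1\right)\right) 11 \left(-9\right) = \left(-3 + 4 \left(-2\right)\right) 11 \left(-9\right) = \left(-3 - 8\right) 11 \left(-9\right) = \left(-11\right) 11 \left(-9\right) = \left(-121\right) \left(-9\right) = 1089$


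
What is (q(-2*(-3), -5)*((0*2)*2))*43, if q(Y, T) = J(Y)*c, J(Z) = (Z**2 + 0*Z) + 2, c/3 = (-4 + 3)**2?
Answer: 0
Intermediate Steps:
c = 3 (c = 3*(-4 + 3)**2 = 3*(-1)**2 = 3*1 = 3)
J(Z) = 2 + Z**2 (J(Z) = (Z**2 + 0) + 2 = Z**2 + 2 = 2 + Z**2)
q(Y, T) = 6 + 3*Y**2 (q(Y, T) = (2 + Y**2)*3 = 6 + 3*Y**2)
(q(-2*(-3), -5)*((0*2)*2))*43 = ((6 + 3*(-2*(-3))**2)*((0*2)*2))*43 = ((6 + 3*6**2)*(0*2))*43 = ((6 + 3*36)*0)*43 = ((6 + 108)*0)*43 = (114*0)*43 = 0*43 = 0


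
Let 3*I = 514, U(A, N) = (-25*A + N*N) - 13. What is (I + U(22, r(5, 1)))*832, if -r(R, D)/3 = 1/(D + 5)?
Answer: -976976/3 ≈ -3.2566e+5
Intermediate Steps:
r(R, D) = -3/(5 + D) (r(R, D) = -3/(D + 5) = -3/(5 + D))
U(A, N) = -13 + N**2 - 25*A (U(A, N) = (-25*A + N**2) - 13 = (N**2 - 25*A) - 13 = -13 + N**2 - 25*A)
I = 514/3 (I = (1/3)*514 = 514/3 ≈ 171.33)
(I + U(22, r(5, 1)))*832 = (514/3 + (-13 + (-3/(5 + 1))**2 - 25*22))*832 = (514/3 + (-13 + (-3/6)**2 - 550))*832 = (514/3 + (-13 + (-3*1/6)**2 - 550))*832 = (514/3 + (-13 + (-1/2)**2 - 550))*832 = (514/3 + (-13 + 1/4 - 550))*832 = (514/3 - 2251/4)*832 = -4697/12*832 = -976976/3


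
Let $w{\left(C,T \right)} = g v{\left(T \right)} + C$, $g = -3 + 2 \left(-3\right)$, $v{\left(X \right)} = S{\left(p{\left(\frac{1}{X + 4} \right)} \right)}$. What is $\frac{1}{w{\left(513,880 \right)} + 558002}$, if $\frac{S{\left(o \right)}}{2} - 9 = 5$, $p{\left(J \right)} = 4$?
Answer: $\frac{1}{558263} \approx 1.7913 \cdot 10^{-6}$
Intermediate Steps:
$S{\left(o \right)} = 28$ ($S{\left(o \right)} = 18 + 2 \cdot 5 = 18 + 10 = 28$)
$v{\left(X \right)} = 28$
$g = -9$ ($g = -3 - 6 = -9$)
$w{\left(C,T \right)} = -252 + C$ ($w{\left(C,T \right)} = \left(-9\right) 28 + C = -252 + C$)
$\frac{1}{w{\left(513,880 \right)} + 558002} = \frac{1}{\left(-252 + 513\right) + 558002} = \frac{1}{261 + 558002} = \frac{1}{558263}$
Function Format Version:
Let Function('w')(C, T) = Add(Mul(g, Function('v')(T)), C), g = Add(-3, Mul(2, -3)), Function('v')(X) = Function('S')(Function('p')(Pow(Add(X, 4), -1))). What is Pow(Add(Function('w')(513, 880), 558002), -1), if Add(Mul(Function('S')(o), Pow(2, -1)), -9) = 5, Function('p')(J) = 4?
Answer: Rational(1, 558263) ≈ 1.7913e-6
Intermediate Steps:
Function('S')(o) = 28 (Function('S')(o) = Add(18, Mul(2, 5)) = Add(18, 10) = 28)
Function('v')(X) = 28
g = -9 (g = Add(-3, -6) = -9)
Function('w')(C, T) = Add(-252, C) (Function('w')(C, T) = Add(Mul(-9, 28), C) = Add(-252, C))
Pow(Add(Function('w')(513, 880), 558002), -1) = Pow(Add(Add(-252, 513), 558002), -1) = Pow(Add(261, 558002), -1) = Pow(558263, -1) = Rational(1, 558263)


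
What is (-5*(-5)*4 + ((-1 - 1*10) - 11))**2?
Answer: 6084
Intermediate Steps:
(-5*(-5)*4 + ((-1 - 1*10) - 11))**2 = (25*4 + ((-1 - 10) - 11))**2 = (100 + (-11 - 11))**2 = (100 - 22)**2 = 78**2 = 6084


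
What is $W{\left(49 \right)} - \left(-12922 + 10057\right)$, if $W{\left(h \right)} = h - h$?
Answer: $2865$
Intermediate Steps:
$W{\left(h \right)} = 0$
$W{\left(49 \right)} - \left(-12922 + 10057\right) = 0 - \left(-12922 + 10057\right) = 0 - -2865 = 0 + 2865 = 2865$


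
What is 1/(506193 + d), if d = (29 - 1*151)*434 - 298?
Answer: 1/452947 ≈ 2.2078e-6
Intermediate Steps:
d = -53246 (d = (29 - 151)*434 - 298 = -122*434 - 298 = -52948 - 298 = -53246)
1/(506193 + d) = 1/(506193 - 53246) = 1/452947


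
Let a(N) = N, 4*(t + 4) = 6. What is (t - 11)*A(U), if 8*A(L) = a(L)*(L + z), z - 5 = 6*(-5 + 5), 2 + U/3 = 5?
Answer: -1701/8 ≈ -212.63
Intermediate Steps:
U = 9 (U = -6 + 3*5 = -6 + 15 = 9)
t = -5/2 (t = -4 + (¼)*6 = -4 + 3/2 = -5/2 ≈ -2.5000)
z = 5 (z = 5 + 6*(-5 + 5) = 5 + 6*0 = 5 + 0 = 5)
A(L) = L*(5 + L)/8 (A(L) = (L*(L + 5))/8 = (L*(5 + L))/8 = L*(5 + L)/8)
(t - 11)*A(U) = (-5/2 - 11)*((⅛)*9*(5 + 9)) = -27*9*14/16 = -27/2*63/4 = -1701/8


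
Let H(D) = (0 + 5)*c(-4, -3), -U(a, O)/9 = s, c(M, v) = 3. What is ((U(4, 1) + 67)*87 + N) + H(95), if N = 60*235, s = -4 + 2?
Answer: 21510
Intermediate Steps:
s = -2
U(a, O) = 18 (U(a, O) = -9*(-2) = 18)
N = 14100
H(D) = 15 (H(D) = (0 + 5)*3 = 5*3 = 15)
((U(4, 1) + 67)*87 + N) + H(95) = ((18 + 67)*87 + 14100) + 15 = (85*87 + 14100) + 15 = (7395 + 14100) + 15 = 21495 + 15 = 21510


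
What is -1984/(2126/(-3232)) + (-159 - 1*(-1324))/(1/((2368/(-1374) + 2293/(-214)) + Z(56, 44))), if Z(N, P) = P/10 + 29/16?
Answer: -5297311628317/1250241072 ≈ -4237.0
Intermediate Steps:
Z(N, P) = 29/16 + P/10 (Z(N, P) = P*(1/10) + 29*(1/16) = P/10 + 29/16 = 29/16 + P/10)
-1984/(2126/(-3232)) + (-159 - 1*(-1324))/(1/((2368/(-1374) + 2293/(-214)) + Z(56, 44))) = -1984/(2126/(-3232)) + (-159 - 1*(-1324))/(1/((2368/(-1374) + 2293/(-214)) + (29/16 + (1/10)*44))) = -1984/(2126*(-1/3232)) + (-159 + 1324)/(1/((2368*(-1/1374) + 2293*(-1/214)) + (29/16 + 22/5))) = -1984/(-1063/1616) + 1165/(1/((-1184/687 - 2293/214) + 497/80)) = -1984*(-1616/1063) + 1165/(1/(-1828667/147018 + 497/80)) = 3206144/1063 + 1165/(1/(-36612707/5880720)) = 3206144/1063 + 1165/(-5880720/36612707) = 3206144/1063 + 1165*(-36612707/5880720) = 3206144/1063 - 8530760731/1176144 = -5297311628317/1250241072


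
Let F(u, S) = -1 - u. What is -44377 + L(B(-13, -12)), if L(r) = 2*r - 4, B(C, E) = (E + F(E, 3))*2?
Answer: -44385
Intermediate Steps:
B(C, E) = -2 (B(C, E) = (E + (-1 - E))*2 = -1*2 = -2)
L(r) = -4 + 2*r
-44377 + L(B(-13, -12)) = -44377 + (-4 + 2*(-2)) = -44377 + (-4 - 4) = -44377 - 8 = -44385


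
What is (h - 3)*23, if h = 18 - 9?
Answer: 138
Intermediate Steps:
h = 9
(h - 3)*23 = (9 - 3)*23 = 6*23 = 138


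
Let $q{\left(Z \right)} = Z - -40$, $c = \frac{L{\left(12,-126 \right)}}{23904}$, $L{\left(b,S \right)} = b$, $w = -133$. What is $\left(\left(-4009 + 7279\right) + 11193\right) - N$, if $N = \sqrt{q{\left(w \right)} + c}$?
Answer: $14463 - \frac{i \sqrt{92256990}}{996} \approx 14463.0 - 9.6436 i$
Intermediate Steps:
$c = \frac{1}{1992}$ ($c = \frac{12}{23904} = 12 \cdot \frac{1}{23904} = \frac{1}{1992} \approx 0.00050201$)
$q{\left(Z \right)} = 40 + Z$ ($q{\left(Z \right)} = Z + 40 = 40 + Z$)
$N = \frac{i \sqrt{92256990}}{996}$ ($N = \sqrt{\left(40 - 133\right) + \frac{1}{1992}} = \sqrt{-93 + \frac{1}{1992}} = \sqrt{- \frac{185255}{1992}} = \frac{i \sqrt{92256990}}{996} \approx 9.6436 i$)
$\left(\left(-4009 + 7279\right) + 11193\right) - N = \left(\left(-4009 + 7279\right) + 11193\right) - \frac{i \sqrt{92256990}}{996} = \left(3270 + 11193\right) - \frac{i \sqrt{92256990}}{996} = 14463 - \frac{i \sqrt{92256990}}{996}$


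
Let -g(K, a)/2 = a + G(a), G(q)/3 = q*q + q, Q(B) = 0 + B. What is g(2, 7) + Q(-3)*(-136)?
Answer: 58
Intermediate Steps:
Q(B) = B
G(q) = 3*q + 3*q**2 (G(q) = 3*(q*q + q) = 3*(q**2 + q) = 3*(q + q**2) = 3*q + 3*q**2)
g(K, a) = -2*a - 6*a*(1 + a) (g(K, a) = -2*(a + 3*a*(1 + a)) = -2*a - 6*a*(1 + a))
g(2, 7) + Q(-3)*(-136) = 2*7*(-4 - 3*7) - 3*(-136) = 2*7*(-4 - 21) + 408 = 2*7*(-25) + 408 = -350 + 408 = 58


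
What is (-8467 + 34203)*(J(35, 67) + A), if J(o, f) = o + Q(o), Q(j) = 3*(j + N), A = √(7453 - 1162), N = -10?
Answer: 2830960 + 77208*√699 ≈ 4.8722e+6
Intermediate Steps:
A = 3*√699 (A = √6291 = 3*√699 ≈ 79.316)
Q(j) = -30 + 3*j (Q(j) = 3*(j - 10) = 3*(-10 + j) = -30 + 3*j)
J(o, f) = -30 + 4*o (J(o, f) = o + (-30 + 3*o) = -30 + 4*o)
(-8467 + 34203)*(J(35, 67) + A) = (-8467 + 34203)*((-30 + 4*35) + 3*√699) = 25736*((-30 + 140) + 3*√699) = 25736*(110 + 3*√699) = 2830960 + 77208*√699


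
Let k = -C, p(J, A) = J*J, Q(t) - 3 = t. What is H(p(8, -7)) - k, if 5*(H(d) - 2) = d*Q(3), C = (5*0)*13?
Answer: 394/5 ≈ 78.800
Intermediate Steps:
Q(t) = 3 + t
C = 0 (C = 0*13 = 0)
p(J, A) = J²
k = 0 (k = -1*0 = 0)
H(d) = 2 + 6*d/5 (H(d) = 2 + (d*(3 + 3))/5 = 2 + (d*6)/5 = 2 + (6*d)/5 = 2 + 6*d/5)
H(p(8, -7)) - k = (2 + (6/5)*8²) - 1*0 = (2 + (6/5)*64) + 0 = (2 + 384/5) + 0 = 394/5 + 0 = 394/5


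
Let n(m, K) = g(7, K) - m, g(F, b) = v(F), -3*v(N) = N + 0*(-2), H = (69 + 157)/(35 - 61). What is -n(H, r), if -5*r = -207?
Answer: -248/39 ≈ -6.3590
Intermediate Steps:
r = 207/5 (r = -⅕*(-207) = 207/5 ≈ 41.400)
H = -113/13 (H = 226/(-26) = 226*(-1/26) = -113/13 ≈ -8.6923)
v(N) = -N/3 (v(N) = -(N + 0*(-2))/3 = -(N + 0)/3 = -N/3)
g(F, b) = -F/3
n(m, K) = -7/3 - m (n(m, K) = -⅓*7 - m = -7/3 - m)
-n(H, r) = -(-7/3 - 1*(-113/13)) = -(-7/3 + 113/13) = -1*248/39 = -248/39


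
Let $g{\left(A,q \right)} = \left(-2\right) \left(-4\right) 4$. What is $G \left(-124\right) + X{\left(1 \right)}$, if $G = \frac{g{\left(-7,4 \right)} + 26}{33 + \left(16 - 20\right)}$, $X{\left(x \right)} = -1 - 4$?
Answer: $-253$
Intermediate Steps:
$g{\left(A,q \right)} = 32$ ($g{\left(A,q \right)} = 8 \cdot 4 = 32$)
$X{\left(x \right)} = -5$
$G = 2$ ($G = \frac{32 + 26}{33 + \left(16 - 20\right)} = \frac{58}{33 - 4} = \frac{58}{29} = 58 \cdot \frac{1}{29} = 2$)
$G \left(-124\right) + X{\left(1 \right)} = 2 \left(-124\right) - 5 = -248 - 5 = -253$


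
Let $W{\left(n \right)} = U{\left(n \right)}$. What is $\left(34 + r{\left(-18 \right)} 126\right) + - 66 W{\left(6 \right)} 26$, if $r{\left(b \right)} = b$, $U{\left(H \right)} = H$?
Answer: $-12530$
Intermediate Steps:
$W{\left(n \right)} = n$
$\left(34 + r{\left(-18 \right)} 126\right) + - 66 W{\left(6 \right)} 26 = \left(34 - 2268\right) + \left(-66\right) 6 \cdot 26 = \left(34 - 2268\right) - 10296 = -2234 - 10296 = -12530$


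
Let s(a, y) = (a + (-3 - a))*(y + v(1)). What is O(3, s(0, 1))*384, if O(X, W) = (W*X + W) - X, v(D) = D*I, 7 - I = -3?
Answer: -51840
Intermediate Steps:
I = 10 (I = 7 - 1*(-3) = 7 + 3 = 10)
v(D) = 10*D (v(D) = D*10 = 10*D)
s(a, y) = -30 - 3*y (s(a, y) = (a + (-3 - a))*(y + 10*1) = -3*(y + 10) = -3*(10 + y) = -30 - 3*y)
O(X, W) = W - X + W*X (O(X, W) = (W + W*X) - X = W - X + W*X)
O(3, s(0, 1))*384 = ((-30 - 3*1) - 1*3 + (-30 - 3*1)*3)*384 = ((-30 - 3) - 3 + (-30 - 3)*3)*384 = (-33 - 3 - 33*3)*384 = (-33 - 3 - 99)*384 = -135*384 = -51840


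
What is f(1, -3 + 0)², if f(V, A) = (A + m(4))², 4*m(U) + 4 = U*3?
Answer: 1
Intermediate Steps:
m(U) = -1 + 3*U/4 (m(U) = -1 + (U*3)/4 = -1 + (3*U)/4 = -1 + 3*U/4)
f(V, A) = (2 + A)² (f(V, A) = (A + (-1 + (¾)*4))² = (A + (-1 + 3))² = (A + 2)² = (2 + A)²)
f(1, -3 + 0)² = ((2 + (-3 + 0))²)² = ((2 - 3)²)² = ((-1)²)² = 1² = 1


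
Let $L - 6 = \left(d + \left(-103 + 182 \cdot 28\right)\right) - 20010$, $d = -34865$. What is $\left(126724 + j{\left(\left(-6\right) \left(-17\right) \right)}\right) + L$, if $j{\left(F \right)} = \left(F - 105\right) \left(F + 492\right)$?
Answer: $75066$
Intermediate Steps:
$j{\left(F \right)} = \left(-105 + F\right) \left(492 + F\right)$
$L = -49876$ ($L = 6 + \left(\left(-34865 + \left(-103 + 182 \cdot 28\right)\right) - 20010\right) = 6 + \left(\left(-34865 + \left(-103 + 5096\right)\right) - 20010\right) = 6 + \left(\left(-34865 + 4993\right) - 20010\right) = 6 - 49882 = -49876$)
$\left(126724 + j{\left(\left(-6\right) \left(-17\right) \right)}\right) + L = \left(126724 + \left(-51660 + \left(\left(-6\right) \left(-17\right)\right)^{2} + 387 \left(\left(-6\right) \left(-17\right)\right)\right)\right) - 49876 = \left(126724 + \left(-51660 + 102^{2} + 387 \cdot 102\right)\right) - 49876 = \left(126724 + \left(-51660 + 10404 + 39474\right)\right) - 49876 = \left(126724 - 1782\right) - 49876 = 124942 - 49876 = 75066$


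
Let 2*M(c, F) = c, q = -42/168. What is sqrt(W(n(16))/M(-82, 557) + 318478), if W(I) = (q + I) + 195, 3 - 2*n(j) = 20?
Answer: sqrt(2141415527)/82 ≈ 564.33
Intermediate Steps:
n(j) = -17/2 (n(j) = 3/2 - 1/2*20 = 3/2 - 10 = -17/2)
q = -1/4 (q = -42*1/168 = -1/4 ≈ -0.25000)
M(c, F) = c/2
W(I) = 779/4 + I (W(I) = (-1/4 + I) + 195 = 779/4 + I)
sqrt(W(n(16))/M(-82, 557) + 318478) = sqrt((779/4 - 17/2)/(((1/2)*(-82))) + 318478) = sqrt((745/4)/(-41) + 318478) = sqrt((745/4)*(-1/41) + 318478) = sqrt(-745/164 + 318478) = sqrt(52229647/164) = sqrt(2141415527)/82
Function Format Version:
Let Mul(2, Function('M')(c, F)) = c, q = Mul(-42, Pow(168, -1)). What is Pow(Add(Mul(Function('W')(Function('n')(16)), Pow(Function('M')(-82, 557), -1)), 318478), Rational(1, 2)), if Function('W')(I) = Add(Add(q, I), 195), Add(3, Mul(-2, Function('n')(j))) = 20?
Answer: Mul(Rational(1, 82), Pow(2141415527, Rational(1, 2))) ≈ 564.33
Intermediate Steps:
Function('n')(j) = Rational(-17, 2) (Function('n')(j) = Add(Rational(3, 2), Mul(Rational(-1, 2), 20)) = Add(Rational(3, 2), -10) = Rational(-17, 2))
q = Rational(-1, 4) (q = Mul(-42, Rational(1, 168)) = Rational(-1, 4) ≈ -0.25000)
Function('M')(c, F) = Mul(Rational(1, 2), c)
Function('W')(I) = Add(Rational(779, 4), I) (Function('W')(I) = Add(Add(Rational(-1, 4), I), 195) = Add(Rational(779, 4), I))
Pow(Add(Mul(Function('W')(Function('n')(16)), Pow(Function('M')(-82, 557), -1)), 318478), Rational(1, 2)) = Pow(Add(Mul(Add(Rational(779, 4), Rational(-17, 2)), Pow(Mul(Rational(1, 2), -82), -1)), 318478), Rational(1, 2)) = Pow(Add(Mul(Rational(745, 4), Pow(-41, -1)), 318478), Rational(1, 2)) = Pow(Add(Mul(Rational(745, 4), Rational(-1, 41)), 318478), Rational(1, 2)) = Pow(Add(Rational(-745, 164), 318478), Rational(1, 2)) = Pow(Rational(52229647, 164), Rational(1, 2)) = Mul(Rational(1, 82), Pow(2141415527, Rational(1, 2)))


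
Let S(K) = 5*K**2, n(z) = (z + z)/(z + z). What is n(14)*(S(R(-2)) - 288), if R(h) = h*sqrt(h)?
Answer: -328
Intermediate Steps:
R(h) = h**(3/2)
n(z) = 1 (n(z) = (2*z)/((2*z)) = (2*z)*(1/(2*z)) = 1)
n(14)*(S(R(-2)) - 288) = 1*(5*((-2)**(3/2))**2 - 288) = 1*(5*(-2*I*sqrt(2))**2 - 288) = 1*(5*(-8) - 288) = 1*(-40 - 288) = 1*(-328) = -328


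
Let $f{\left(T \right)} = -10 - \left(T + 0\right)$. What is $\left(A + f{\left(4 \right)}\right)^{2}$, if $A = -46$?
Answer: $3600$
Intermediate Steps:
$f{\left(T \right)} = -10 - T$
$\left(A + f{\left(4 \right)}\right)^{2} = \left(-46 - 14\right)^{2} = \left(-60\right)^{2} = 3600$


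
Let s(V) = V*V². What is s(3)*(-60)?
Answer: -1620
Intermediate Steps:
s(V) = V³
s(3)*(-60) = 3³*(-60) = 27*(-60) = -1620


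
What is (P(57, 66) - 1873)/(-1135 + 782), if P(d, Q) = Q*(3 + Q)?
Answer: -2681/353 ≈ -7.5949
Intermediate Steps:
(P(57, 66) - 1873)/(-1135 + 782) = (66*(3 + 66) - 1873)/(-1135 + 782) = (66*69 - 1873)/(-353) = (4554 - 1873)*(-1/353) = 2681*(-1/353) = -2681/353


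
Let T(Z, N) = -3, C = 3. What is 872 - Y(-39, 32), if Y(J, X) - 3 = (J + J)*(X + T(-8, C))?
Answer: 3131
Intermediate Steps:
Y(J, X) = 3 + 2*J*(-3 + X) (Y(J, X) = 3 + (J + J)*(X - 3) = 3 + (2*J)*(-3 + X) = 3 + 2*J*(-3 + X))
872 - Y(-39, 32) = 872 - (3 - 6*(-39) + 2*(-39)*32) = 872 - (3 + 234 - 2496) = 872 - 1*(-2259) = 872 + 2259 = 3131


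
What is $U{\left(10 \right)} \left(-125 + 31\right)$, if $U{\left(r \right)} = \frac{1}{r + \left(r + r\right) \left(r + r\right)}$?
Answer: $- \frac{47}{205} \approx -0.22927$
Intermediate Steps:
$U{\left(r \right)} = \frac{1}{r + 4 r^{2}}$ ($U{\left(r \right)} = \frac{1}{r + 2 r 2 r} = \frac{1}{r + 4 r^{2}}$)
$U{\left(10 \right)} \left(-125 + 31\right) = \frac{1}{10 \left(1 + 4 \cdot 10\right)} \left(-125 + 31\right) = \frac{1}{10 \left(1 + 40\right)} \left(-94\right) = \frac{1}{10 \cdot 41} \left(-94\right) = \frac{1}{10} \cdot \frac{1}{41} \left(-94\right) = \frac{1}{410} \left(-94\right) = - \frac{47}{205}$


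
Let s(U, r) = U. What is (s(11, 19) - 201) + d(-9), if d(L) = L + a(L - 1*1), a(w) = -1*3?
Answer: -202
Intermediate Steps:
a(w) = -3
d(L) = -3 + L (d(L) = L - 3 = -3 + L)
(s(11, 19) - 201) + d(-9) = (11 - 201) + (-3 - 9) = -190 - 12 = -202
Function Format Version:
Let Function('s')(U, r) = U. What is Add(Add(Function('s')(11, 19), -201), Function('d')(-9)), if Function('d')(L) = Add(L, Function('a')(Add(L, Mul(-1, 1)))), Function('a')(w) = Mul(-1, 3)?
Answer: -202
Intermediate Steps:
Function('a')(w) = -3
Function('d')(L) = Add(-3, L) (Function('d')(L) = Add(L, -3) = Add(-3, L))
Add(Add(Function('s')(11, 19), -201), Function('d')(-9)) = Add(Add(11, -201), Add(-3, -9)) = Add(-190, -12) = -202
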